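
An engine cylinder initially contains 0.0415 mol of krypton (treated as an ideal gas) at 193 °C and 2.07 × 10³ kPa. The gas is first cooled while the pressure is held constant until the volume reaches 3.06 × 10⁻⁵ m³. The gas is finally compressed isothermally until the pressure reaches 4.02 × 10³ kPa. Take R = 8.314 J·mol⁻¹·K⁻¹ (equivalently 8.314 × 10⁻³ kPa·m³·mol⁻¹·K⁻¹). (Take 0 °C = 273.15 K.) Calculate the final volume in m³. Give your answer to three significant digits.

Convert: T₁ = 466.1 K.
From PV = nRT: V₁ = nRT₁/P₁ = 7.770e-05 m³.
P constant ⇒ V ∝ T: P₂ = P₁; T₂ = T₁·(V₂/V₁) = 183.6 K.
T constant ⇒ Boyle's law P V = const: T₃ = T₂; V₃ = V₂·(P₂/P₃) = 1.576e-05 m³.

V₃ ≈ 1.58e-05 m³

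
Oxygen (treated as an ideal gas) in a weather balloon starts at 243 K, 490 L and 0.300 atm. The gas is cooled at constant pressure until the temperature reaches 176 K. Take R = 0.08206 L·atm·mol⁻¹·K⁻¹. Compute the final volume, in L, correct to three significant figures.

Isobaric, so V/T is constant: P₂ = P₁; V₂ = V₁·(T₂/T₁) = 354.9 L.

V₂ ≈ 355 L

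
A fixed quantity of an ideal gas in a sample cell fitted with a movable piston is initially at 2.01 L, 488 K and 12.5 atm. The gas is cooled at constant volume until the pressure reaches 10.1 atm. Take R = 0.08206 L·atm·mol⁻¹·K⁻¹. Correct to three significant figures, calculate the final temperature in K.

Isochoric, so P/T is constant: V₂ = V₁; T₂ = T₁·(P₂/P₁) = 394.3 K.

T₂ ≈ 394 K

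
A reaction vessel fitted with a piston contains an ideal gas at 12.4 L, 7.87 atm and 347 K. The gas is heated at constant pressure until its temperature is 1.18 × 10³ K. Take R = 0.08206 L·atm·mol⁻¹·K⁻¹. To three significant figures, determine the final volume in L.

P constant ⇒ V ∝ T: P₂ = P₁; V₂ = V₁·(T₂/T₁) = 42.17 L.

V₂ ≈ 42.2 L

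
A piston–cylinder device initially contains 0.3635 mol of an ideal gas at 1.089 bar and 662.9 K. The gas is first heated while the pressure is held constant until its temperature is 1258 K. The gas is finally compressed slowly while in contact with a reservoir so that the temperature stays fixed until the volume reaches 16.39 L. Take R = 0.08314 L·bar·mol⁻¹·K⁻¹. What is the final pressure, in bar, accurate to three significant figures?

From PV = nRT: V₁ = nRT₁/P₁ = 18.40 L.
P constant ⇒ V ∝ T: P₂ = P₁; V₂ = V₁·(T₂/T₁) = 34.91 L.
T constant ⇒ Boyle's law P V = const: T₃ = T₂; P₃ = P₂·(V₂/V₃) = 2.320 bar.

P₃ ≈ 2.32 bar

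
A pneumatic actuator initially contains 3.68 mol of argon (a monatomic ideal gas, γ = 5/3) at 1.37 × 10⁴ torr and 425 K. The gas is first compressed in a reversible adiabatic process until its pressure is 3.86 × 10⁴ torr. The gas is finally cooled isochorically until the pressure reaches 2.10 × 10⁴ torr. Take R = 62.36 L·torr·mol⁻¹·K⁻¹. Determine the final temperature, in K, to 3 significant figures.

T₃ ≈ 350 K

From PV = nRT: V₁ = nRT₁/P₁ = 7.119 L.
Reversible adiabatic, γ = 5/3: T₂ = T₁·(P₂/P₁)^((γ−1)/γ) = 643.2 K; V₂ = V₁·(P₁/P₂)^(1/γ) = 3.824 L.
Isochoric, so P/T is constant: V₃ = V₂; T₃ = T₂·(P₃/P₂) = 349.9 K.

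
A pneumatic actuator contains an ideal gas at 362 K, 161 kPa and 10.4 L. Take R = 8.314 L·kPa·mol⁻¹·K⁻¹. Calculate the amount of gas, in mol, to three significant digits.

PV = nRT ⇒ n = PV/(RT) = (161 × 10.4) / (8.314 × 362)

n ≈ 0.556 mol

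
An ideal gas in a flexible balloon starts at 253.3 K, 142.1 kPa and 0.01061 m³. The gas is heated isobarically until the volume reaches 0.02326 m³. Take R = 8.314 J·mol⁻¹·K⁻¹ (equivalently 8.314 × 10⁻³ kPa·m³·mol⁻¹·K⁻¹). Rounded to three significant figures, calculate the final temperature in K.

T₂ ≈ 555 K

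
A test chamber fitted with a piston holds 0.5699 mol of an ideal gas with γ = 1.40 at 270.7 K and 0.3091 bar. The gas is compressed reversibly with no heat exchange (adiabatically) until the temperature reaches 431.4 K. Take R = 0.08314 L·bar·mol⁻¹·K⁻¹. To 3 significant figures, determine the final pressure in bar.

P₂ ≈ 1.58 bar

From PV = nRT: V₁ = nRT₁/P₁ = 41.50 L.
Reversible adiabatic, γ = 1.40: P₂ = P₁·(T₂/T₁)^(γ/(γ−1)) = 1.579 bar; V₂ = V₁·(T₁/T₂)^(1/(γ−1)) = 12.94 L.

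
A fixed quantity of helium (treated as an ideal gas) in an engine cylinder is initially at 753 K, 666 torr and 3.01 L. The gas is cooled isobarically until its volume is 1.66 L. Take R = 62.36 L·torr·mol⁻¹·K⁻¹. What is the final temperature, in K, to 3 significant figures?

Isobaric, so V/T is constant: P₂ = P₁; T₂ = T₁·(V₂/V₁) = 415.3 K.

T₂ ≈ 415 K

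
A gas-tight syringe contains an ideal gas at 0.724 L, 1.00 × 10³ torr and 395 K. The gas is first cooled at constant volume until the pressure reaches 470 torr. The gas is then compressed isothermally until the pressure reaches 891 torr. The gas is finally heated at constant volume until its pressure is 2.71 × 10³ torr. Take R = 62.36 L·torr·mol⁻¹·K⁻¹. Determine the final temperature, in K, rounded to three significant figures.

Isochoric, so P/T is constant: V₂ = V₁; T₂ = T₁·(P₂/P₁) = 185.6 K.
T constant ⇒ Boyle's law P V = const: T₃ = T₂; V₃ = V₂·(P₂/P₃) = 0.3819 L.
Isochoric, so P/T is constant: V₄ = V₃; T₄ = T₃·(P₄/P₃) = 564.7 K.

T₄ ≈ 565 K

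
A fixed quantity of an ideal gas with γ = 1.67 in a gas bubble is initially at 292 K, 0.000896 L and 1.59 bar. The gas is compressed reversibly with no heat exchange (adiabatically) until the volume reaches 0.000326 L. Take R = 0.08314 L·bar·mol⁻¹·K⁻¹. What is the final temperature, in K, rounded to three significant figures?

Adiabatic (γ = 1.67), T V^(γ−1) and P V^γ constant: T₂ = T₁·(V₁/V₂)^(γ−1) = 574.9 K; P₂ = P₁·(V₁/V₂)^γ = 8.604 bar.

T₂ ≈ 575 K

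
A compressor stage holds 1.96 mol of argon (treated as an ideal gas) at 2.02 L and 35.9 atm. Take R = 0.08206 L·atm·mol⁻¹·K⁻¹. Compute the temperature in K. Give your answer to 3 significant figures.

T ≈ 451 K

PV = nRT ⇒ T = PV/(nR) = (35.9 × 2.02) / (1.96 × 0.08206)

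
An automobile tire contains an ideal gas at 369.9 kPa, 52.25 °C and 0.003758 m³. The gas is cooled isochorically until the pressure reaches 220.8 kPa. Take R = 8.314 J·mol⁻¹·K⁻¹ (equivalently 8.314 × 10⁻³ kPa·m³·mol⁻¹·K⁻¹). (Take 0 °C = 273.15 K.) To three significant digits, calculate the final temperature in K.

T₂ ≈ 194 K

Convert: T₁ = 325.4 K.
V constant ⇒ P ∝ T: V₂ = V₁; T₂ = T₁·(P₂/P₁) = 194.2 K.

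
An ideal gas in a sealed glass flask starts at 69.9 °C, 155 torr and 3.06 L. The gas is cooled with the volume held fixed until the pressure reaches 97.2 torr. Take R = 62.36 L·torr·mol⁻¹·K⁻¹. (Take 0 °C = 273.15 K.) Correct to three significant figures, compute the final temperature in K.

T₂ ≈ 215 K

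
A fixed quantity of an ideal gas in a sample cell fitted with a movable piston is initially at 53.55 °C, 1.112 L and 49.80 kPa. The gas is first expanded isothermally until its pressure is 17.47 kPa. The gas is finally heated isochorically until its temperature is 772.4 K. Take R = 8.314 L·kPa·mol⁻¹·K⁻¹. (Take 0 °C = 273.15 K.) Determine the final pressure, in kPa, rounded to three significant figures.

P₃ ≈ 41.3 kPa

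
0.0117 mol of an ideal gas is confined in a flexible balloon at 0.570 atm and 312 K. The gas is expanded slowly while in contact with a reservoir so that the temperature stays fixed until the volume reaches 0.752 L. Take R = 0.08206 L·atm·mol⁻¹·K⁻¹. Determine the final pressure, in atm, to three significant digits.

P₂ ≈ 0.398 atm

From PV = nRT: V₁ = nRT₁/P₁ = 0.5255 L.
Isothermal, so P V is constant: T₂ = T₁; P₂ = P₁·(V₁/V₂) = 0.3983 atm.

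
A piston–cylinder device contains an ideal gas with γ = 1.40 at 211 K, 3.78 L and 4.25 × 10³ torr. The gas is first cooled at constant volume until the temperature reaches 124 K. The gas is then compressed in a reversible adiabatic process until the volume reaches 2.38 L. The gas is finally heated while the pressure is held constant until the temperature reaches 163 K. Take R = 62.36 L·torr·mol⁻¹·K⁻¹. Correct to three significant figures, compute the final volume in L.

V constant ⇒ P ∝ T: V₂ = V₁; P₂ = P₁·(T₂/T₁) = 2498 torr.
Reversible adiabatic, γ = 1.40: T₃ = T₂·(V₂/V₃)^(γ−1) = 149.2 K; P₃ = P₂·(V₂/V₃)^γ = 4773 torr.
P constant ⇒ V ∝ T: P₄ = P₃; V₄ = V₃·(T₄/T₃) = 2.600 L.

V₄ ≈ 2.60 L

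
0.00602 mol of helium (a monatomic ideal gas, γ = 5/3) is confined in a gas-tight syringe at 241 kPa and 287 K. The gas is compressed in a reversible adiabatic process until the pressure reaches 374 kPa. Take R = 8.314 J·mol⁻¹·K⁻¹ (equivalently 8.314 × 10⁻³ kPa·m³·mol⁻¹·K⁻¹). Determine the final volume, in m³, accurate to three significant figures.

From PV = nRT: V₁ = nRT₁/P₁ = 5.960e-05 m³.
Adiabatic (γ = 5/3), T V^(γ−1) and P V^γ constant: T₂ = T₁·(P₂/P₁)^((γ−1)/γ) = 342.2 K; V₂ = V₁·(P₁/P₂)^(1/γ) = 4.579e-05 m³.

V₂ ≈ 4.58e-05 m³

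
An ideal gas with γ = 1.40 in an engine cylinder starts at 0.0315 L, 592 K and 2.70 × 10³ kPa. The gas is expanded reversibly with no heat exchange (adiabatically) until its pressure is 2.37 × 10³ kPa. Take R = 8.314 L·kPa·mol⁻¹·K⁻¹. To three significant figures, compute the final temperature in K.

Reversible adiabatic, γ = 1.40: T₂ = T₁·(P₂/P₁)^((γ−1)/γ) = 570.4 K; V₂ = V₁·(P₁/P₂)^(1/γ) = 0.03457 L.

T₂ ≈ 570 K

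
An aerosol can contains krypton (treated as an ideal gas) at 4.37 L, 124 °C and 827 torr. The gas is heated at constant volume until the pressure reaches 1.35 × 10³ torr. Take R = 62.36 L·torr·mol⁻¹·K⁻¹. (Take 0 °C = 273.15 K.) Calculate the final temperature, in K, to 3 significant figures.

T₂ ≈ 648 K

Convert: T₁ = 397.1 K.
Isochoric, so P/T is constant: V₂ = V₁; T₂ = T₁·(P₂/P₁) = 648.3 K.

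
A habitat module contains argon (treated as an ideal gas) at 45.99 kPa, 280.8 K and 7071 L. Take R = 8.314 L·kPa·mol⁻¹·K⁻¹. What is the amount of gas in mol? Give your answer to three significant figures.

PV = nRT ⇒ n = PV/(RT) = (45.99 × 7071) / (8.314 × 280.8)

n ≈ 139 mol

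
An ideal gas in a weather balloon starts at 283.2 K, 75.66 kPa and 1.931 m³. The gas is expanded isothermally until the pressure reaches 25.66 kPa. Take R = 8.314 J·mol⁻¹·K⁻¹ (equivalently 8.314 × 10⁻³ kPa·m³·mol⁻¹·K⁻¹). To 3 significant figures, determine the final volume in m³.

V₂ ≈ 5.69 m³

T constant ⇒ Boyle's law P V = const: T₂ = T₁; V₂ = V₁·(P₁/P₂) = 5.694 m³.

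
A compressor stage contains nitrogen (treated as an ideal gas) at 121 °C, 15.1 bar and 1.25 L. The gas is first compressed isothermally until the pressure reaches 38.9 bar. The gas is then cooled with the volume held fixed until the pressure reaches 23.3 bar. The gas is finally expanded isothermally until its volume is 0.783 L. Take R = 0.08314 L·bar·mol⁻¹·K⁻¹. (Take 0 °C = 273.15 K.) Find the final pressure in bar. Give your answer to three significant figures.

Convert: T₁ = 394.1 K.
T constant ⇒ Boyle's law P V = const: T₂ = T₁; V₂ = V₁·(P₁/P₂) = 0.4852 L.
Isochoric, so P/T is constant: V₃ = V₂; T₃ = T₂·(P₃/P₂) = 236.1 K.
T constant ⇒ Boyle's law P V = const: T₄ = T₃; P₄ = P₃·(V₃/V₄) = 14.44 bar.

P₄ ≈ 14.4 bar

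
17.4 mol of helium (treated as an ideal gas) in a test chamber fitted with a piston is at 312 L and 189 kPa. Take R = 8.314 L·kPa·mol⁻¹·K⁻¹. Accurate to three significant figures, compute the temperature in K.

T ≈ 408 K

PV = nRT ⇒ T = PV/(nR) = (189 × 312) / (17.4 × 8.314)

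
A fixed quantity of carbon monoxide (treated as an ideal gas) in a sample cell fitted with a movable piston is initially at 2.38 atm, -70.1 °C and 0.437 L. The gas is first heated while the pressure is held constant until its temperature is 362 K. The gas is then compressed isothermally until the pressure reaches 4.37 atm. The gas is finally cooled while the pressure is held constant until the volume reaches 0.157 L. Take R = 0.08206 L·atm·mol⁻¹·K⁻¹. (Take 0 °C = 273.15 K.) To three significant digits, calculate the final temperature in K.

T₄ ≈ 134 K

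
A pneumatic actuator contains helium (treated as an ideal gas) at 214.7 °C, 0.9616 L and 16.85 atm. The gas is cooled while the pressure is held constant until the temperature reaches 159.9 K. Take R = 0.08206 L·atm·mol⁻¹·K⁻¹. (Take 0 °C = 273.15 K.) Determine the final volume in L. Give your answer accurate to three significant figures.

V₂ ≈ 0.315 L

Convert: T₁ = 487.8 K.
P constant ⇒ V ∝ T: P₂ = P₁; V₂ = V₁·(T₂/T₁) = 0.3152 L.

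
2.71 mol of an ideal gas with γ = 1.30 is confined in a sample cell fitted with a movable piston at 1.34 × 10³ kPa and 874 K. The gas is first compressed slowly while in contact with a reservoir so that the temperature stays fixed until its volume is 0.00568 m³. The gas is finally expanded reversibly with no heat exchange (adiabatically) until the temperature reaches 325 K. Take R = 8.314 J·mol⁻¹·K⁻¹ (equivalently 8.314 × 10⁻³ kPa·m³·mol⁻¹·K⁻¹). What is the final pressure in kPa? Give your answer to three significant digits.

From PV = nRT: V₁ = nRT₁/P₁ = 0.01470 m³.
Isothermal, so P V is constant: T₂ = T₁; P₂ = P₁·(V₁/V₂) = 3467 kPa.
Adiabatic (γ = 1.30), T V^(γ−1) and P V^γ constant: P₃ = P₂·(T₃/T₂)^(γ/(γ−1)) = 47.67 kPa; V₃ = V₂·(T₂/T₃)^(1/(γ−1)) = 0.1536 m³.

P₃ ≈ 47.7 kPa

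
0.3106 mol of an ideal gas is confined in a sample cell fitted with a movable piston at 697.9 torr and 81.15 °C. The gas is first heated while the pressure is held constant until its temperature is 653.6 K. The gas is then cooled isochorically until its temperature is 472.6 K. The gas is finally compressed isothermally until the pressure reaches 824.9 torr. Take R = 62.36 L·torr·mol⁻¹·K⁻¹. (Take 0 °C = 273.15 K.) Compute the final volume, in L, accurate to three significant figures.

V₄ ≈ 11.1 L

Convert: T₁ = 354.3 K.
From PV = nRT: V₁ = nRT₁/P₁ = 9.833 L.
Isobaric, so V/T is constant: P₂ = P₁; V₂ = V₁·(T₂/T₁) = 18.14 L.
V constant ⇒ P ∝ T: V₃ = V₂; P₃ = P₂·(T₃/T₂) = 504.6 torr.
Isothermal, so P V is constant: T₄ = T₃; V₄ = V₃·(P₃/P₄) = 11.10 L.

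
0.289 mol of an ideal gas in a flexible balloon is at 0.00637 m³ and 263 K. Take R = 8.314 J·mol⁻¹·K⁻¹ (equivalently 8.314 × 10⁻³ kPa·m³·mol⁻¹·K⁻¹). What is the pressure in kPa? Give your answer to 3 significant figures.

PV = nRT ⇒ P = nRT/V = (0.289 × 8.314 × 10⁻³ × 263) / 0.00637

P ≈ 99.2 kPa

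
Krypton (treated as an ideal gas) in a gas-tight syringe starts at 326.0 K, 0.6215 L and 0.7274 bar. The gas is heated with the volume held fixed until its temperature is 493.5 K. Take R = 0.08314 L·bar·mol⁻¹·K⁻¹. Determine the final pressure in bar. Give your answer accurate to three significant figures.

V constant ⇒ P ∝ T: V₂ = V₁; P₂ = P₁·(T₂/T₁) = 1.101 bar.

P₂ ≈ 1.10 bar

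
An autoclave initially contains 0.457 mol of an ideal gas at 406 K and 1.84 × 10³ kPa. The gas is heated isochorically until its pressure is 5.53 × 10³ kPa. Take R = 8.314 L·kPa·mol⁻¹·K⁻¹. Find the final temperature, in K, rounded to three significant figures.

From PV = nRT: V₁ = nRT₁/P₁ = 0.8384 L.
V constant ⇒ P ∝ T: V₂ = V₁; T₂ = T₁·(P₂/P₁) = 1220 K.

T₂ ≈ 1.22e+03 K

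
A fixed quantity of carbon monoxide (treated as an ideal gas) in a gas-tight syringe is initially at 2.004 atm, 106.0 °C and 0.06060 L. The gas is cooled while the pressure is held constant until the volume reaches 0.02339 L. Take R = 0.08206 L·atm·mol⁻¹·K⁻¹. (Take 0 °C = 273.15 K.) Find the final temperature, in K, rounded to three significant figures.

Convert: T₁ = 379.1 K.
Isobaric, so V/T is constant: P₂ = P₁; T₂ = T₁·(V₂/V₁) = 146.3 K.

T₂ ≈ 146 K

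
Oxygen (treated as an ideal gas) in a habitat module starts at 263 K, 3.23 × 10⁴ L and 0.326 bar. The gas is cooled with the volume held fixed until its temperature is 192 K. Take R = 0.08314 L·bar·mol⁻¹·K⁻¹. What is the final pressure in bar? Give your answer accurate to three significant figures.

P₂ ≈ 0.238 bar

V constant ⇒ P ∝ T: V₂ = V₁; P₂ = P₁·(T₂/T₁) = 0.2380 bar.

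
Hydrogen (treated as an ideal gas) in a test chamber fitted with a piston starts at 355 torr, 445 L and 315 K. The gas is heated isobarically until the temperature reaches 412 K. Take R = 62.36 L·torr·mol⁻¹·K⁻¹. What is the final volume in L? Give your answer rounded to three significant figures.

V₂ ≈ 582 L

Isobaric, so V/T is constant: P₂ = P₁; V₂ = V₁·(T₂/T₁) = 582.0 L.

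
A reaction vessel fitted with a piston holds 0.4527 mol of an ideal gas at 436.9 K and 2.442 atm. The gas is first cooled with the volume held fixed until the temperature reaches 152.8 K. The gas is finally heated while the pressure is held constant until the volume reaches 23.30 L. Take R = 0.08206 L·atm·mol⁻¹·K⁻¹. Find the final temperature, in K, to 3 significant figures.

T₃ ≈ 536 K

From PV = nRT: V₁ = nRT₁/P₁ = 6.646 L.
V constant ⇒ P ∝ T: V₂ = V₁; P₂ = P₁·(T₂/T₁) = 0.8541 atm.
P constant ⇒ V ∝ T: P₃ = P₂; T₃ = T₂·(V₃/V₂) = 535.7 K.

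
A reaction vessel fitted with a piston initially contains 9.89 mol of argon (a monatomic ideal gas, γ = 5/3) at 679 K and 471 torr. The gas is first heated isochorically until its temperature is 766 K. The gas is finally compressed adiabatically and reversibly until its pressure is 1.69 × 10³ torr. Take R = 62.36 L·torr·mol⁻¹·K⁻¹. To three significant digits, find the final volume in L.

From PV = nRT: V₁ = nRT₁/P₁ = 889.1 L.
V constant ⇒ P ∝ T: V₂ = V₁; P₂ = P₁·(T₂/T₁) = 531.3 torr.
Adiabatic (γ = 5/3), T V^(γ−1) and P V^γ constant: T₃ = T₂·(P₃/P₂)^((γ−1)/γ) = 1217 K; V₃ = V₂·(P₂/P₃)^(1/γ) = 444.1 L.

V₃ ≈ 444 L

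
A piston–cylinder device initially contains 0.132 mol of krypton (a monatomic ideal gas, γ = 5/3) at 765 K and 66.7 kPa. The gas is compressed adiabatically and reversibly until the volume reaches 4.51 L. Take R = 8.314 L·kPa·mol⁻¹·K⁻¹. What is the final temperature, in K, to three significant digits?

T₂ ≈ 1.52e+03 K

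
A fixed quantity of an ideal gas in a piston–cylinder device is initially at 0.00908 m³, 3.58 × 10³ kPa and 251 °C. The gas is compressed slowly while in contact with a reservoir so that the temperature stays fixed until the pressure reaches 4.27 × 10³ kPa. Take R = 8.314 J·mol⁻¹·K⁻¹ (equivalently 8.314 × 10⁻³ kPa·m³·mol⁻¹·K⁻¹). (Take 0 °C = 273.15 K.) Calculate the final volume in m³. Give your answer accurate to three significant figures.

Convert: T₁ = 524.1 K.
Isothermal, so P V is constant: T₂ = T₁; V₂ = V₁·(P₁/P₂) = 0.007613 m³.

V₂ ≈ 0.00761 m³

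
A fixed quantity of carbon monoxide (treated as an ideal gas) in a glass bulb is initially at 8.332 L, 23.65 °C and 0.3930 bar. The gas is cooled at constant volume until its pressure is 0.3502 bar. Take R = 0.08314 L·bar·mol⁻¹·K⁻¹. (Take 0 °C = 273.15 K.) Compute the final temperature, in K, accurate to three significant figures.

Convert: T₁ = 296.8 K.
Isochoric, so P/T is constant: V₂ = V₁; T₂ = T₁·(P₂/P₁) = 264.5 K.

T₂ ≈ 264 K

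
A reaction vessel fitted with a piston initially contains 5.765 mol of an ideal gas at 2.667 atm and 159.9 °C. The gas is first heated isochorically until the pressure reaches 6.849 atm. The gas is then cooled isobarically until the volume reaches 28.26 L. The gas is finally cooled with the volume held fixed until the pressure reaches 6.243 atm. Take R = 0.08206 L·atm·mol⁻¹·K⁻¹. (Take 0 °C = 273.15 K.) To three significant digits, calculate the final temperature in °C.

Convert: T₁ = 433.0 K.
From PV = nRT: V₁ = nRT₁/P₁ = 76.81 L.
Isochoric, so P/T is constant: V₂ = V₁; T₂ = T₁·(P₂/P₁) = 1112 K.
P constant ⇒ V ∝ T: P₃ = P₂; T₃ = T₂·(V₃/V₂) = 409.1 K.
Isochoric, so P/T is constant: V₄ = V₃; T₄ = T₃·(P₄/P₃) = 372.9 K.

T₄ ≈ 99.8 °C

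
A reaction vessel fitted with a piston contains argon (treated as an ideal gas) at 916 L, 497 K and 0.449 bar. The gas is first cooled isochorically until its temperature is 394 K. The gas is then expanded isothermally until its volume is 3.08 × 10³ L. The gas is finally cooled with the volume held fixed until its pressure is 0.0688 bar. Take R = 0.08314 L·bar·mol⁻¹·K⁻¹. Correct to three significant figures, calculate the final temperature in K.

T₄ ≈ 256 K

Isochoric, so P/T is constant: V₂ = V₁; P₂ = P₁·(T₂/T₁) = 0.3559 bar.
T constant ⇒ Boyle's law P V = const: T₃ = T₂; P₃ = P₂·(V₂/V₃) = 0.1059 bar.
Isochoric, so P/T is constant: V₄ = V₃; T₄ = T₃·(P₄/P₃) = 256.1 K.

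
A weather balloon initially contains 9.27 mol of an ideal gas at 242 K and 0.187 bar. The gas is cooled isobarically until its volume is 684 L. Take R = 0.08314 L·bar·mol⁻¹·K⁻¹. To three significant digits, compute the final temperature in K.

T₂ ≈ 166 K

From PV = nRT: V₁ = nRT₁/P₁ = 997.4 L.
P constant ⇒ V ∝ T: P₂ = P₁; T₂ = T₁·(V₂/V₁) = 166.0 K.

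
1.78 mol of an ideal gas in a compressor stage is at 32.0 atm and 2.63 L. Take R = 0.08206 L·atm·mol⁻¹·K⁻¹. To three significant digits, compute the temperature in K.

T ≈ 576 K

PV = nRT ⇒ T = PV/(nR) = (32.0 × 2.63) / (1.78 × 0.08206)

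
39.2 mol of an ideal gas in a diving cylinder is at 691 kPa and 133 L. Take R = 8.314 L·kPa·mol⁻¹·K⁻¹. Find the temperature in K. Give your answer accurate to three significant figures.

PV = nRT ⇒ T = PV/(nR) = (691 × 133) / (39.2 × 8.314)

T ≈ 282 K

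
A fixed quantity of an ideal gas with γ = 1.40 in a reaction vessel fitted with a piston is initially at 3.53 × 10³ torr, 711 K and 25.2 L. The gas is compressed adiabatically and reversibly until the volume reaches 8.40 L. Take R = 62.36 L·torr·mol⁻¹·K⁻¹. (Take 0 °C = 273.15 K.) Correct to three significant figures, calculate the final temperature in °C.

T₂ ≈ 830 °C

Adiabatic (γ = 1.40), T V^(γ−1) and P V^γ constant: T₂ = T₁·(V₁/V₂)^(γ−1) = 1103 K; P₂ = P₁·(V₁/V₂)^γ = 1.643e+04 torr.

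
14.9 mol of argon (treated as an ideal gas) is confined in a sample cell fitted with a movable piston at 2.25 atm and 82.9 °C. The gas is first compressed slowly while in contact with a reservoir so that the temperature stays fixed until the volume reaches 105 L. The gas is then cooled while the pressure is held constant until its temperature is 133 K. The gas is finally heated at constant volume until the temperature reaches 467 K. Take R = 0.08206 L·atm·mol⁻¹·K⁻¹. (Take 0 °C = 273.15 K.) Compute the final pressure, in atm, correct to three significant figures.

P₄ ≈ 14.6 atm

Convert: T₁ = 356.0 K.
From PV = nRT: V₁ = nRT₁/P₁ = 193.5 L.
T constant ⇒ Boyle's law P V = const: T₂ = T₁; P₂ = P₁·(V₁/V₂) = 4.146 atm.
P constant ⇒ V ∝ T: P₃ = P₂; V₃ = V₂·(T₃/T₂) = 39.22 L.
V constant ⇒ P ∝ T: V₄ = V₃; P₄ = P₃·(T₄/T₃) = 14.56 atm.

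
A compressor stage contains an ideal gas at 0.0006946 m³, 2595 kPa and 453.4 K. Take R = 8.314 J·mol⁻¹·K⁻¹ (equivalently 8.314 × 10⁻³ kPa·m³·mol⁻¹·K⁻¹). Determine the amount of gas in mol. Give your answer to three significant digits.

PV = nRT ⇒ n = PV/(RT) = (2595 × 0.0006946) / (8.314 × 10⁻³ × 453.4)

n ≈ 0.478 mol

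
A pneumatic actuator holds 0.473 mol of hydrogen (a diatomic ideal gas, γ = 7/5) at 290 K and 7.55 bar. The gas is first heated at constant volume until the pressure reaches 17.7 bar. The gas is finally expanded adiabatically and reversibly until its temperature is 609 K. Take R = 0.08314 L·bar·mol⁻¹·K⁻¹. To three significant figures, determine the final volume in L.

V₃ ≈ 1.99 L

From PV = nRT: V₁ = nRT₁/P₁ = 1.511 L.
V constant ⇒ P ∝ T: V₂ = V₁; T₂ = T₁·(P₂/P₁) = 679.9 K.
Reversible adiabatic, γ = 7/5: P₃ = P₂·(T₃/T₂)^(γ/(γ−1)) = 12.04 bar; V₃ = V₂·(T₂/T₃)^(1/(γ−1)) = 1.989 L.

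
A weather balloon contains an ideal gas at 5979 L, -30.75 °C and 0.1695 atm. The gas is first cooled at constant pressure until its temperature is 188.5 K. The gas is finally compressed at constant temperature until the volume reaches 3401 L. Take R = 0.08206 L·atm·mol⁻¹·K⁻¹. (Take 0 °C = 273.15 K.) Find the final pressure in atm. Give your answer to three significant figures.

Convert: T₁ = 242.4 K.
P constant ⇒ V ∝ T: P₂ = P₁; V₂ = V₁·(T₂/T₁) = 4650 L.
T constant ⇒ Boyle's law P V = const: T₃ = T₂; P₃ = P₂·(V₂/V₃) = 0.2317 atm.

P₃ ≈ 0.232 atm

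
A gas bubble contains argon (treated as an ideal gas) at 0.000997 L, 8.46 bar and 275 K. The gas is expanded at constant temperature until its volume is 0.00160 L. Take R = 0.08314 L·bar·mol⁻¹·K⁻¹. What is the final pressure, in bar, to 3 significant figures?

T constant ⇒ Boyle's law P V = const: T₂ = T₁; P₂ = P₁·(V₁/V₂) = 5.272 bar.

P₂ ≈ 5.27 bar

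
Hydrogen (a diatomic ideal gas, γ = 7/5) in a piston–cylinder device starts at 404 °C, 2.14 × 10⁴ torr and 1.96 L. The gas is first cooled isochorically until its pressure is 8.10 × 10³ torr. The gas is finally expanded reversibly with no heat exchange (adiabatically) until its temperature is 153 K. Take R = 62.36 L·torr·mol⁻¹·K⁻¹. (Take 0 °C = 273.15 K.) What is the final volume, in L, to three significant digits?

V₃ ≈ 7.12 L

Convert: T₁ = 677.1 K.
V constant ⇒ P ∝ T: V₂ = V₁; T₂ = T₁·(P₂/P₁) = 256.3 K.
Adiabatic (γ = 7/5), T V^(γ−1) and P V^γ constant: P₃ = P₂·(T₃/T₂)^(γ/(γ−1)) = 1331 torr; V₃ = V₂·(T₂/T₃)^(1/(γ−1)) = 7.119 L.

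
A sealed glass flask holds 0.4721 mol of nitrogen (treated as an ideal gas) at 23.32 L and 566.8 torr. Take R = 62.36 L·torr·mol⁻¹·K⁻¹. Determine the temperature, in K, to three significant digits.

T ≈ 449 K

PV = nRT ⇒ T = PV/(nR) = (566.8 × 23.32) / (0.4721 × 62.36)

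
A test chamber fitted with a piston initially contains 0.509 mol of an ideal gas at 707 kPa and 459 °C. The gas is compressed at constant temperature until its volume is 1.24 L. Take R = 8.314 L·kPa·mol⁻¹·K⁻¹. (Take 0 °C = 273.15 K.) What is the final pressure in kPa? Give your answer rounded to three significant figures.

Convert: T₁ = 732.1 K.
From PV = nRT: V₁ = nRT₁/P₁ = 4.382 L.
Isothermal, so P V is constant: T₂ = T₁; P₂ = P₁·(V₁/V₂) = 2499 kPa.

P₂ ≈ 2.50e+03 kPa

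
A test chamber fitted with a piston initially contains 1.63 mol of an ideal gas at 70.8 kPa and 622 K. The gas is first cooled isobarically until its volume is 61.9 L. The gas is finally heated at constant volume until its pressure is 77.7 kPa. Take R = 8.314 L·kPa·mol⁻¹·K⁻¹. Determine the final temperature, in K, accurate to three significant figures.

T₃ ≈ 355 K

From PV = nRT: V₁ = nRT₁/P₁ = 119.1 L.
Isobaric, so V/T is constant: P₂ = P₁; T₂ = T₁·(V₂/V₁) = 323.4 K.
Isochoric, so P/T is constant: V₃ = V₂; T₃ = T₂·(P₃/P₂) = 354.9 K.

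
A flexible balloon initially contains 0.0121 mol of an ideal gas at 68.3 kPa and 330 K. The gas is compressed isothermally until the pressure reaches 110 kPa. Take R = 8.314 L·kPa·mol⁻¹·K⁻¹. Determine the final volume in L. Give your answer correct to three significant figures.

V₂ ≈ 0.302 L

From PV = nRT: V₁ = nRT₁/P₁ = 0.4861 L.
Isothermal, so P V is constant: T₂ = T₁; V₂ = V₁·(P₁/P₂) = 0.3018 L.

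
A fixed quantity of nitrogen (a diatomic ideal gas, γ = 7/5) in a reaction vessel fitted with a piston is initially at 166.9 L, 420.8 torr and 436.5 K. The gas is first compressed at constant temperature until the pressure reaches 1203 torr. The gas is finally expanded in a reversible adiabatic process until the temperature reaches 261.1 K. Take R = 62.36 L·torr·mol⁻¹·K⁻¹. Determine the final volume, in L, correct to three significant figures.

V₃ ≈ 211 L

T constant ⇒ Boyle's law P V = const: T₂ = T₁; V₂ = V₁·(P₁/P₂) = 58.38 L.
Adiabatic (γ = 7/5), T V^(γ−1) and P V^γ constant: P₃ = P₂·(T₃/T₂)^(γ/(γ−1)) = 199.1 torr; V₃ = V₂·(T₂/T₃)^(1/(γ−1)) = 211.0 L.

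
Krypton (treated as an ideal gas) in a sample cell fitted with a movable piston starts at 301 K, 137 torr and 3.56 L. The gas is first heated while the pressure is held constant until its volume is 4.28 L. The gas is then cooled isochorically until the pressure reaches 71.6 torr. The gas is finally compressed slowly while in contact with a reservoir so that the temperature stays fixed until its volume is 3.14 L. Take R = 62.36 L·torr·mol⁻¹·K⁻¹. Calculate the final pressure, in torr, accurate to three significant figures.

P constant ⇒ V ∝ T: P₂ = P₁; T₂ = T₁·(V₂/V₁) = 361.9 K.
V constant ⇒ P ∝ T: V₃ = V₂; T₃ = T₂·(P₃/P₂) = 189.1 K.
T constant ⇒ Boyle's law P V = const: T₄ = T₃; P₄ = P₃·(V₃/V₄) = 97.59 torr.

P₄ ≈ 97.6 torr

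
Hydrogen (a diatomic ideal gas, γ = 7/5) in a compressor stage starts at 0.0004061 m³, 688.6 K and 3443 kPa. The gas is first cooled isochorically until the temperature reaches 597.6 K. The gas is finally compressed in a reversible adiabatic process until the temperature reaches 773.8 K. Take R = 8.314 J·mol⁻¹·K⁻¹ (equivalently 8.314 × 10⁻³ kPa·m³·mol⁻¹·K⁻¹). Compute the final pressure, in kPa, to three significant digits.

P₃ ≈ 7.38e+03 kPa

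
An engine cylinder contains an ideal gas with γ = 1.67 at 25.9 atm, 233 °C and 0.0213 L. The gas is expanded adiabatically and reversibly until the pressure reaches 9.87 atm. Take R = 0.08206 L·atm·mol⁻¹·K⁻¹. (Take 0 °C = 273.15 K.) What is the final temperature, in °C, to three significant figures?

Convert: T₁ = 506.1 K.
Reversible adiabatic, γ = 1.67: T₂ = T₁·(P₂/P₁)^((γ−1)/γ) = 343.7 K; V₂ = V₁·(P₁/P₂)^(1/γ) = 0.03795 L.

T₂ ≈ 70.6 °C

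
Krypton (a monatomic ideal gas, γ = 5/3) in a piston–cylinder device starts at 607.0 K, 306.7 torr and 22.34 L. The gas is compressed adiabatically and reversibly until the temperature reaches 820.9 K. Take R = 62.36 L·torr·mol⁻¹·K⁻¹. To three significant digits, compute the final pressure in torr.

Reversible adiabatic, γ = 5/3: P₂ = P₁·(T₂/T₁)^(γ/(γ−1)) = 652.3 torr; V₂ = V₁·(T₁/T₂)^(1/(γ−1)) = 14.20 L.

P₂ ≈ 652 torr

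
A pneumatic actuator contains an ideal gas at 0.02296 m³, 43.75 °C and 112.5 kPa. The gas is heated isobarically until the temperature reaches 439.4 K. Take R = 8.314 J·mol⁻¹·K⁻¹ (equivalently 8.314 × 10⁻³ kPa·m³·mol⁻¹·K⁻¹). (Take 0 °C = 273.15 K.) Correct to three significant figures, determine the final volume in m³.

Convert: T₁ = 316.9 K.
P constant ⇒ V ∝ T: P₂ = P₁; V₂ = V₁·(T₂/T₁) = 0.03184 m³.

V₂ ≈ 0.0318 m³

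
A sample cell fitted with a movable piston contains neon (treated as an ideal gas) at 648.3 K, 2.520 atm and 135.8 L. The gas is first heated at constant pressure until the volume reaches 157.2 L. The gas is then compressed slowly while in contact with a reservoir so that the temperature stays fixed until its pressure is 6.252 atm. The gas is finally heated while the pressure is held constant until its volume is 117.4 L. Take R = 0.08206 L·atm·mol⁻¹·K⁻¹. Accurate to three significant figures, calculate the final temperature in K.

Isobaric, so V/T is constant: P₂ = P₁; T₂ = T₁·(V₂/V₁) = 750.5 K.
Isothermal, so P V is constant: T₃ = T₂; V₃ = V₂·(P₂/P₃) = 63.36 L.
Isobaric, so V/T is constant: P₄ = P₃; T₄ = T₃·(V₄/V₃) = 1390 K.

T₄ ≈ 1.39e+03 K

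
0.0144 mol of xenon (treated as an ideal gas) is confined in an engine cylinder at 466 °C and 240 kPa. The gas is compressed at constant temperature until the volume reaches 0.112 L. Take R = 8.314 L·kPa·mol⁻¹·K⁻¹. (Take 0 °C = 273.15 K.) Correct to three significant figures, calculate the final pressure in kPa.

Convert: T₁ = 739.1 K.
From PV = nRT: V₁ = nRT₁/P₁ = 0.3687 L.
Isothermal, so P V is constant: T₂ = T₁; P₂ = P₁·(V₁/V₂) = 790.1 kPa.

P₂ ≈ 790 kPa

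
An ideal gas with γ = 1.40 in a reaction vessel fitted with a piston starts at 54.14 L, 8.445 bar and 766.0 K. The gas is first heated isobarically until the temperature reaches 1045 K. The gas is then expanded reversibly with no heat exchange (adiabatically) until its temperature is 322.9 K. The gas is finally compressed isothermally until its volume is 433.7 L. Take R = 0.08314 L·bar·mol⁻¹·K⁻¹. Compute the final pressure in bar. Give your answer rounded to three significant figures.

P₄ ≈ 0.444 bar

P constant ⇒ V ∝ T: P₂ = P₁; V₂ = V₁·(T₂/T₁) = 73.86 L.
Adiabatic (γ = 1.40), T V^(γ−1) and P V^γ constant: P₃ = P₂·(T₃/T₂)^(γ/(γ−1)) = 0.1385 bar; V₃ = V₂·(T₂/T₃)^(1/(γ−1)) = 1392 L.
Isothermal, so P V is constant: T₄ = T₃; P₄ = P₃·(V₃/V₄) = 0.4444 bar.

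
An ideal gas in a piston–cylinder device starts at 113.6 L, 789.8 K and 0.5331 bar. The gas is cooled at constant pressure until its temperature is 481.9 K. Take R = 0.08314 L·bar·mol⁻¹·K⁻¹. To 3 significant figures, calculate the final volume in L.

V₂ ≈ 69.3 L

Isobaric, so V/T is constant: P₂ = P₁; V₂ = V₁·(T₂/T₁) = 69.31 L.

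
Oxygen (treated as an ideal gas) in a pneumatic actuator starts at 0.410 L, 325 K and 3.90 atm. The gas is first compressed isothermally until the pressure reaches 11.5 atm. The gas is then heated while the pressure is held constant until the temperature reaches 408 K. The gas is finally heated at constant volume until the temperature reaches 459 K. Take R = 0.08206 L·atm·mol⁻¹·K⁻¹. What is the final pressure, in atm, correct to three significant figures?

T constant ⇒ Boyle's law P V = const: T₂ = T₁; V₂ = V₁·(P₁/P₂) = 0.1390 L.
P constant ⇒ V ∝ T: P₃ = P₂; V₃ = V₂·(T₃/T₂) = 0.1746 L.
Isochoric, so P/T is constant: V₄ = V₃; P₄ = P₃·(T₄/T₃) = 12.94 atm.

P₄ ≈ 12.9 atm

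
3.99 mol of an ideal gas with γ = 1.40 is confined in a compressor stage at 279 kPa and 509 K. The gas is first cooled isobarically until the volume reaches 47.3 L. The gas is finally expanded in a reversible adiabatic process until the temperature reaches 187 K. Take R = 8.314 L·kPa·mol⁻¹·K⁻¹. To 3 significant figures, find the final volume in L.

From PV = nRT: V₁ = nRT₁/P₁ = 60.52 L.
Isobaric, so V/T is constant: P₂ = P₁; T₂ = T₁·(V₂/V₁) = 397.8 K.
Adiabatic (γ = 1.40), T V^(γ−1) and P V^γ constant: P₃ = P₂·(T₃/T₂)^(γ/(γ−1)) = 19.87 kPa; V₃ = V₂·(T₂/T₃)^(1/(γ−1)) = 312.2 L.

V₃ ≈ 312 L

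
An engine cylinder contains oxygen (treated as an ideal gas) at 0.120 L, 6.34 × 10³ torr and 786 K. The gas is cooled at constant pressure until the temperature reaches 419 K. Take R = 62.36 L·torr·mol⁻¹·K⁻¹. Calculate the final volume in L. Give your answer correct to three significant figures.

V₂ ≈ 0.0640 L

Isobaric, so V/T is constant: P₂ = P₁; V₂ = V₁·(T₂/T₁) = 0.06397 L.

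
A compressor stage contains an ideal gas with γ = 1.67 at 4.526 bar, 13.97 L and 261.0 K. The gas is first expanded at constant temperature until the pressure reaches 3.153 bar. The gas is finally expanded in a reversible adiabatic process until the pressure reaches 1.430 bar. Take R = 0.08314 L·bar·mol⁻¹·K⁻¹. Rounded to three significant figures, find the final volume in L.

V₃ ≈ 32.2 L

T constant ⇒ Boyle's law P V = const: T₂ = T₁; V₂ = V₁·(P₁/P₂) = 20.05 L.
Adiabatic (γ = 1.67), T V^(γ−1) and P V^γ constant: T₃ = T₂·(P₃/P₂)^((γ−1)/γ) = 190.1 K; V₃ = V₂·(P₂/P₃)^(1/γ) = 32.20 L.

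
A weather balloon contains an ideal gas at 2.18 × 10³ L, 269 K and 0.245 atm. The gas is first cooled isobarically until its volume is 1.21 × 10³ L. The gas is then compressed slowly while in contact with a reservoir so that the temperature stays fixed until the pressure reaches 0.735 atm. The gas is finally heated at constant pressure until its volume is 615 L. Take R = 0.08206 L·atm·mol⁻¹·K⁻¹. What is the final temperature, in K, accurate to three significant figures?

T₄ ≈ 228 K

P constant ⇒ V ∝ T: P₂ = P₁; T₂ = T₁·(V₂/V₁) = 149.3 K.
T constant ⇒ Boyle's law P V = const: T₃ = T₂; V₃ = V₂·(P₂/P₃) = 403.3 L.
P constant ⇒ V ∝ T: P₄ = P₃; T₄ = T₃·(V₄/V₃) = 227.7 K.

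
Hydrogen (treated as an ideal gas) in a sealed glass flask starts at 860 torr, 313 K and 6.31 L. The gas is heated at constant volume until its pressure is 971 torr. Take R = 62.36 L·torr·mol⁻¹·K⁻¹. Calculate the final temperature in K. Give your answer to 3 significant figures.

V constant ⇒ P ∝ T: V₂ = V₁; T₂ = T₁·(P₂/P₁) = 353.4 K.

T₂ ≈ 353 K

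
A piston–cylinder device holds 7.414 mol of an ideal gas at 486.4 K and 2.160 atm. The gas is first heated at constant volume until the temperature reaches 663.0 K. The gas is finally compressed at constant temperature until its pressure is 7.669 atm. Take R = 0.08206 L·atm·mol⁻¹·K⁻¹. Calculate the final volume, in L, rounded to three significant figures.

From PV = nRT: V₁ = nRT₁/P₁ = 137.0 L.
Isochoric, so P/T is constant: V₂ = V₁; P₂ = P₁·(T₂/T₁) = 2.944 atm.
T constant ⇒ Boyle's law P V = const: T₃ = T₂; V₃ = V₂·(P₂/P₃) = 52.60 L.

V₃ ≈ 52.6 L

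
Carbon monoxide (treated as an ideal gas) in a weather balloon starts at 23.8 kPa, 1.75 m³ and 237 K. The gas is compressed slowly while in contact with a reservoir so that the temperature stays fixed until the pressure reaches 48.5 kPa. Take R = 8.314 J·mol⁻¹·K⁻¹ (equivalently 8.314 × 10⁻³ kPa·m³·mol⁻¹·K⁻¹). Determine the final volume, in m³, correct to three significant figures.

V₂ ≈ 0.859 m³

Isothermal, so P V is constant: T₂ = T₁; V₂ = V₁·(P₁/P₂) = 0.8588 m³.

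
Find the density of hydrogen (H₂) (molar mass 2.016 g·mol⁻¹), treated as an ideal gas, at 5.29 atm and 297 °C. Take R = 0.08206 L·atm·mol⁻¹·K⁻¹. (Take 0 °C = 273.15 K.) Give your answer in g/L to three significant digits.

ρ ≈ 0.228 g/L

ρ = PM/(RT) = (5.29 × 2.016) / (0.08206 × 570.1)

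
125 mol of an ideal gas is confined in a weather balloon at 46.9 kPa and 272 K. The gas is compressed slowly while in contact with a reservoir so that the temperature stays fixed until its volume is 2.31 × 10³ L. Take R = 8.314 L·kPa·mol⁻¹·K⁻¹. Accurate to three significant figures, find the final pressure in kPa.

From PV = nRT: V₁ = nRT₁/P₁ = 6027 L.
T constant ⇒ Boyle's law P V = const: T₂ = T₁; P₂ = P₁·(V₁/V₂) = 122.4 kPa.

P₂ ≈ 122 kPa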